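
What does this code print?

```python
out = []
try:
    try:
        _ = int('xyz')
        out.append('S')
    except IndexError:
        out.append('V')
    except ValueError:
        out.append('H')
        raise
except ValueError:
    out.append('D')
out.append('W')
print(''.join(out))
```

Execution trace: 'H' (inner except ValueError) → 'D' (outer except ValueError) → 'W' (after the try/except). Output: HDW

Answer: HDW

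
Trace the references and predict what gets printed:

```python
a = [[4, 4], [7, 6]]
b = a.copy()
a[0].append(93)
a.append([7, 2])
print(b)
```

Key concept: shallow copy with nested lists.
Step by step:
`a = [[4, 4], [7, 6]]` → a = [[4, 4], [7, 6]]
`b = a.copy()` → b = [[4, 4], [7, 6]]
`a[0].append(93)` → a = [[4, 4, 93], [7, 6]]; b = [[4, 4, 93], [7, 6]]
`a.append([7, 2])` → a = [[4, 4, 93], [7, 6], [7, 2]]
`print(b)` → prints [[4, 4, 93], [7, 6]]

Answer: [[4, 4, 93], [7, 6]]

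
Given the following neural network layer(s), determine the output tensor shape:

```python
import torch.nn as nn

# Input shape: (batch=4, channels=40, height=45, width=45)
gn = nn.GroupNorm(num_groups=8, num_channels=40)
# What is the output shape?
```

Input: (4, 40, 45, 45) -> Output: (4, 40, 45, 45)

Answer: (4, 40, 45, 45)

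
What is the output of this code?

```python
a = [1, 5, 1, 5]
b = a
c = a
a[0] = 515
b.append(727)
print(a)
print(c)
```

Key concept: multiple aliases.
Step by step:
`a = [1, 5, 1, 5]` → a = [1, 5, 1, 5]
`b = a` → b = [1, 5, 1, 5] (same object as a)
`c = a` → c = [1, 5, 1, 5] (same object as a, b)
`a[0] = 515` → a = [515, 5, 1, 5] (same object as b, c); b = [515, 5, 1, 5] (same object as a, c); c = [515, 5, 1, 5] (same object as a, b)
`b.append(727)` → a = [515, 5, 1, 5, 727] (same object as b, c); b = [515, 5, 1, 5, 727] (same object as a, c); c = [515, 5, 1, 5, 727] (same object as a, b)
`print(a)` → prints [515, 5, 1, 5, 727]
`print(c)` → prints [515, 5, 1, 5, 727]

Answer:
[515, 5, 1, 5, 727]
[515, 5, 1, 5, 727]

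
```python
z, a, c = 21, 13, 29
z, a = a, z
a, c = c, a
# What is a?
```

Trace:
`z, a, c = 21, 13, 29` → z = 21; a = 13; c = 29
`z, a = a, z` → z = 13; a = 21
`a, c = c, a` → a = 29; c = 21
So a = 29

Answer: 29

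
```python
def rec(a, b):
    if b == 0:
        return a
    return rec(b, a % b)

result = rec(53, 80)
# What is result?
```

rec(53, 80) -> rec(80, 53) -> rec(53, 27) -> rec(27, 26) -> rec(26, 1) -> rec(1, 0) -> 1

Answer: 1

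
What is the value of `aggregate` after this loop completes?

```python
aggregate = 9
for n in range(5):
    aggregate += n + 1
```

Start at 9, add 1 to 5 = 24
`aggregate` takes the values: 9 → 10 → 12 → 15 → 19 → 24

Answer: 24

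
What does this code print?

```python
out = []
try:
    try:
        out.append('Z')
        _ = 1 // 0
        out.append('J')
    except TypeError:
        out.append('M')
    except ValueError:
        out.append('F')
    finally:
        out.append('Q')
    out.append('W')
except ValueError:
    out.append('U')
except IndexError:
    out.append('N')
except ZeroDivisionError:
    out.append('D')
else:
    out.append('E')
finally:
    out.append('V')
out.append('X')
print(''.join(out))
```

Execution trace: 'Z' (inner try body) → 'Q' (inner finally) → 'D' (except ZeroDivisionError) → 'V' (finally) → 'X' (after the try/except). Output: ZQDVX

Answer: ZQDVX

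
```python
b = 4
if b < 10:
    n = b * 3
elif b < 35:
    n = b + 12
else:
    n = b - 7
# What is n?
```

Trace:
`b = 4` → b = 4
`if b < 10: ...` → b < 10 is True → n = 12
So n = 12

Answer: 12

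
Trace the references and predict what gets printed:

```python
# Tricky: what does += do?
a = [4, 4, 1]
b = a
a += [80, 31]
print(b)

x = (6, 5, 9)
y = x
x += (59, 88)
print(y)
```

Key concept: += behavior differs for mutable vs immutable.
Step by step:
`a = [4, 4, 1]` → a = [4, 4, 1]
`b = a` → b = [4, 4, 1] (same object as a)
`a += [80, 31]` → a = [4, 4, 1, 80, 31] (same object as b); b = [4, 4, 1, 80, 31] (same object as a)
`print(b)` → prints [4, 4, 1, 80, 31]
`x = (6, 5, 9)` → x = (6, 5, 9)
`y = x` → y = (6, 5, 9)
`x += (59, 88)` → x = (6, 5, 9, 59, 88)
`print(y)` → prints (6, 5, 9)

Answer:
[4, 4, 1, 80, 31]
(6, 5, 9)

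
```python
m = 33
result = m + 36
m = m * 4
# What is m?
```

Trace:
`m = 33` → m = 33
`result = m + 36` → result = 69
`m = m * 4` → m = 132
So m = 132

Answer: 132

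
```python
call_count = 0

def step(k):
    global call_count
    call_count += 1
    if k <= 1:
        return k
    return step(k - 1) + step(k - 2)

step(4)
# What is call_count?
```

Calls(k) = 1 + Calls(k-1) + Calls(k-2); Calls(0)=Calls(1)=1. For k=4 this gives 9.

Answer: 9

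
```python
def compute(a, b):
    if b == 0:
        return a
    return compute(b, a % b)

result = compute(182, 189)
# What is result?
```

compute(182, 189) -> compute(189, 182) -> compute(182, 7) -> compute(7, 0) -> 7

Answer: 7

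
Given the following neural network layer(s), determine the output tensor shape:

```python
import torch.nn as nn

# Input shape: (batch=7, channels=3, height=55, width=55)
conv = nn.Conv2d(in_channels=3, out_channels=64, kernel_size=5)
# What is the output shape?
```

Input: (7, 3, 55, 55) -> Output: (7, 64, 51, 51)

Answer: (7, 64, 51, 51)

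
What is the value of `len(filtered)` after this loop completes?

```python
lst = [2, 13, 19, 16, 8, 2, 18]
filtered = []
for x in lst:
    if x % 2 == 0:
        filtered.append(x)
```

Count even numbers in [2, 13, 19, 16, 8, 2, 18]
`filtered` takes the values: [] → [2] → [2, 16] → [2, 16, 8] → [2, 16, 8, 2] → [2, 16, 8, 2, 18]
So `len(filtered)` = 5

Answer: 5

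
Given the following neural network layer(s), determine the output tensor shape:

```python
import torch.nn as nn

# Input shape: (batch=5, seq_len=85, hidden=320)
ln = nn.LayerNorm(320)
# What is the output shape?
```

Input: (5, 85, 320) -> Output: (5, 85, 320)

Answer: (5, 85, 320)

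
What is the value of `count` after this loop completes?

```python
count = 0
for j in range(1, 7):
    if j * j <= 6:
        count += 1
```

Count numbers where j² ≤ 6
`count` takes the values: 0 → 1 → 2

Answer: 2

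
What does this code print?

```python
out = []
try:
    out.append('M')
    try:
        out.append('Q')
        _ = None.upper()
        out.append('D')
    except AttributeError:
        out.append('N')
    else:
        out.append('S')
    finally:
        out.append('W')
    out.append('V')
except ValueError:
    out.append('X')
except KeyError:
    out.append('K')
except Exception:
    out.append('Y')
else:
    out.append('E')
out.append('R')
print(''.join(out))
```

Execution trace: 'M' (try body) → 'Q' (inner try body) → 'N' (inner except AttributeError) → 'W' (inner finally) → 'V' (try body, no exception) → 'E' (else) → 'R' (after the try/except). Output: MQNWVER

Answer: MQNWVER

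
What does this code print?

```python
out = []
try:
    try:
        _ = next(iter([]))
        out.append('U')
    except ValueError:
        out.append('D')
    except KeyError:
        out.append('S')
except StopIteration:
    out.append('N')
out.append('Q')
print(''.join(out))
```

Execution trace: 'N' (outer except StopIteration) → 'Q' (after the try/except). Output: NQ

Answer: NQ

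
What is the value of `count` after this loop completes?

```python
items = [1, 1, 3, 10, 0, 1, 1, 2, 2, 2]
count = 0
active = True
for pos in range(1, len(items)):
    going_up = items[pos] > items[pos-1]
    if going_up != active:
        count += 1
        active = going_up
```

Count direction changes in [1, 1, 3, 10, 0, 1, 1, 2, 2, 2]
`count` takes the values: 0 → 1 → 2 → 3 → 4 → 5 → 6 → 7

Answer: 7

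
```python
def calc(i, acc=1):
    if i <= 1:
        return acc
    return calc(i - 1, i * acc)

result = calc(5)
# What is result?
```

Accumulator trace (n, acc): (5, 1) -> (4, 5) -> (3, 20) -> (2, 60) -> (1, 120) -> return 120

Answer: 120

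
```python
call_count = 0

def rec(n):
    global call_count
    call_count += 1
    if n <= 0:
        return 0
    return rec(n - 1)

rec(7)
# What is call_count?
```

Linear recursion stepping by 1: 8 calls from n=7 down to ≤0.

Answer: 8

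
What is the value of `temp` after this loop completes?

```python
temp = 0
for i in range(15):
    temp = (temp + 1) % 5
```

Increment mod 5, 15 times = 0
`temp` takes the values: 0 → 1 → 2 → 3 → 4 → 0 → 1 → 2 → 3 → 4 → 0 → 1 → 2 → 3 → 4 → 0

Answer: 0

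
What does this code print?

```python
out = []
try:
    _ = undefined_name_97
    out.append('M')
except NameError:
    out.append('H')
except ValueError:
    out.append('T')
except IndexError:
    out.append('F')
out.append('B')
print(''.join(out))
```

Execution trace: 'H' (except NameError) → 'B' (after the try/except). Output: HB

Answer: HB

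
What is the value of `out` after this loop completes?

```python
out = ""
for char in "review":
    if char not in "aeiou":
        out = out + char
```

Remove vowels from 'review'
`out` takes the values: "" → "r" → "rv" → "rvw"

Answer: "rvw"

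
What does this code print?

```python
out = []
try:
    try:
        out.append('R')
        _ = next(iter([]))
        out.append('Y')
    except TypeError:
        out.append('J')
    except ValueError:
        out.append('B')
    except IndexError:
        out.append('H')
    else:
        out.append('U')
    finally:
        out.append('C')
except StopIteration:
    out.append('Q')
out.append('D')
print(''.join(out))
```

Execution trace: 'R' (inner try body) → 'C' (inner finally) → 'Q' (outer except StopIteration) → 'D' (after the try/except). Output: RCQD

Answer: RCQD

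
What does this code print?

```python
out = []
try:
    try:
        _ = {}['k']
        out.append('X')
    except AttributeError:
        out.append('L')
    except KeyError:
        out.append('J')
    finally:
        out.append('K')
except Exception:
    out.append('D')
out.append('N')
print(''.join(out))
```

Execution trace: 'J' (inner except KeyError) → 'K' (inner finally) → 'N' (after the try/except). Output: JKN

Answer: JKN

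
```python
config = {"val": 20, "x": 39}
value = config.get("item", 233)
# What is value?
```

Trace:
`config = {"val": 20, "x": 39}` → config = {'val': 20, 'x': 39}
`value = config.get("item", 233)` → value = 233
So value = 233

Answer: 233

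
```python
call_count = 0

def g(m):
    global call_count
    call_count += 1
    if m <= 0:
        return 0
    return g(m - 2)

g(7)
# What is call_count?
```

Linear recursion stepping by 2: 5 calls from m=7 down to ≤0.

Answer: 5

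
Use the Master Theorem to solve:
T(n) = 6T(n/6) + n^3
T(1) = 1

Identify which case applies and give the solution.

a=6, b=6, f(n)=n^3. log_6(6) = 1. Since c=3 > 1 and the regularity condition holds (6(n/6)^3 = (6/6^3)n^3 with 6/6^3 < 1), Case 3 applies: T(n) = Θ(f(n)) = O(n^3).

Answer: O(n^3) - Case 3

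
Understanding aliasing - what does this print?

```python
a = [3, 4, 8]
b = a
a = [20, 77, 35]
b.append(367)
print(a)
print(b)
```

Key concept: rebinding vs mutation: a is rebound to a new list, b still points at the original.
Step by step:
`a = [3, 4, 8]` → a = [3, 4, 8]
`b = a` → b = [3, 4, 8] (same object as a)
`a = [20, 77, 35]` → a = [20, 77, 35]
`b.append(367)` → b = [3, 4, 8, 367]
`print(a)` → prints [20, 77, 35]
`print(b)` → prints [3, 4, 8, 367]

Answer:
[20, 77, 35]
[3, 4, 8, 367]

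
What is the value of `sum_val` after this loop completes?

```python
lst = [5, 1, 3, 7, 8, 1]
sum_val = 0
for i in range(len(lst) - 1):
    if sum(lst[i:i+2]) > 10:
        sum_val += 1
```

Count windows with sum > 10
`sum_val` takes the values: 0 → 1

Answer: 1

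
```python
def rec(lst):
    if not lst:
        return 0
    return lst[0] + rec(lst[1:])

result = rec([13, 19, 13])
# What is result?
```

13 + 19 + 13 + 0 = 45

Answer: 45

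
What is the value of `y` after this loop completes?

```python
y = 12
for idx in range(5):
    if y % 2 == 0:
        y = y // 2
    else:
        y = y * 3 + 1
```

Collatz-style transformation from 12
`y` takes the values: 12 → 6 → 3 → 10 → 5 → 16

Answer: 16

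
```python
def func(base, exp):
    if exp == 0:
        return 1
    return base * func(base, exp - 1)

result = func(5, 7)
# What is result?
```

func(5, 7) = 5 * 5 * 5 * 5 * 5 * 5 * 5 = 78125

Answer: 78125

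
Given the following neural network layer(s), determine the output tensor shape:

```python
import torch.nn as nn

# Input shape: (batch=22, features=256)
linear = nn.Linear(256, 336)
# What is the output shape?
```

Input: (22, 256) -> Output: (22, 336)

Answer: (22, 336)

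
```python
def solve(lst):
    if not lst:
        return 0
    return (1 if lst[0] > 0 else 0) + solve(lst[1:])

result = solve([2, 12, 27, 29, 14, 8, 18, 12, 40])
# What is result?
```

Count of positive elements in [2, 12, 27, 29, 14, 8, 18, 12, 40] = 9

Answer: 9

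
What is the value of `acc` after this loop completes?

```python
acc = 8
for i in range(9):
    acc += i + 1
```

Start at 8, add 1 to 9 = 53
`acc` takes the values: 8 → 9 → 11 → 14 → 18 → 23 → 29 → 36 → 44 → 53

Answer: 53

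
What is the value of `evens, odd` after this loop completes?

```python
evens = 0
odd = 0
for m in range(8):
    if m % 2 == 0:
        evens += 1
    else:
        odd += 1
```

Count evens and odds in range(8)
`evens, odd` takes the values: (0, 0) → (1, 0) → (1, 1) → (2, 1) → (2, 2) → (3, 2) → (3, 3) → (4, 3) → (4, 4)

Answer: 4, 4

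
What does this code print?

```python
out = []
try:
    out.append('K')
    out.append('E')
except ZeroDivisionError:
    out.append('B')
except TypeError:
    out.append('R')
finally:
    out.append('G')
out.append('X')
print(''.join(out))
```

Execution trace: 'K' (try body) → 'E' (try body, no exception) → 'G' (finally) → 'X' (after the try/except). Output: KEGX

Answer: KEGX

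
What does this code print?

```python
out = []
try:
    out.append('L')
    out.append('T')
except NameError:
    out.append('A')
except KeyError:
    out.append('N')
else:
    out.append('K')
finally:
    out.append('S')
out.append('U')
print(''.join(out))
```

Execution trace: 'L' (try body) → 'T' (try body, no exception) → 'K' (else) → 'S' (finally) → 'U' (after the try/except). Output: LTKSU

Answer: LTKSU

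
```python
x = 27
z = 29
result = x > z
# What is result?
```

Trace:
`x = 27` → x = 27
`z = 29` → z = 29
`result = x > z` → result = False
So result = False

Answer: False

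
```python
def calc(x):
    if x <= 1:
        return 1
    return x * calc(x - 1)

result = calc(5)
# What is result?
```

calc(5) = 5 * 4 * 3 * 2 * 1 = 120

Answer: 120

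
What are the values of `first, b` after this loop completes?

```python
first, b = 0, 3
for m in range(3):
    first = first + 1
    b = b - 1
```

first goes 0→3, b goes 3→0
`first, b` takes the values: (0, 3) → (1, 3) → (1, 2) → (2, 2) → (2, 1) → (3, 1) → (3, 0)

Answer: 3, 0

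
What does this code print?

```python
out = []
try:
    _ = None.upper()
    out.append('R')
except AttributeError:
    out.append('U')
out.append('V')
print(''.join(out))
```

Execution trace: 'U' (except AttributeError) → 'V' (after the try/except). Output: UV

Answer: UV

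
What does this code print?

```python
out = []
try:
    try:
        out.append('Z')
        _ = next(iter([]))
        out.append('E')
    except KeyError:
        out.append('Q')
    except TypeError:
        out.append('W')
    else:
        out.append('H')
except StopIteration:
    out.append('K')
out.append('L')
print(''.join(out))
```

Execution trace: 'Z' (try body) → 'K' (outer except StopIteration) → 'L' (after the try/except). Output: ZKL

Answer: ZKL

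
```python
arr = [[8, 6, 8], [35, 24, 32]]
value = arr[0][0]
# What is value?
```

Trace:
`arr = [[8, 6, 8], [35, 24, 32]]` → arr = [[8, 6, 8], [35, 24, 32]]
`value = arr[0][0]` → value = 8
So value = 8

Answer: 8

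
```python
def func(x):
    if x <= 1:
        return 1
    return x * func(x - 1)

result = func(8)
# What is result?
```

func(8) = 8 * 7 * 6 * 5 * 4 * 3 * 2 * 1 = 40320

Answer: 40320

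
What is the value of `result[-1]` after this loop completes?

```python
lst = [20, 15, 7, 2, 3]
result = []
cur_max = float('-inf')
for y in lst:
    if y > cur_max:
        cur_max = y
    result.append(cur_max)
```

Running max ends at 20
`result` takes the values: [] → [20] → [20, 20] → [20, 20, 20] → [20, 20, 20, 20] → [20, 20, 20, 20, 20]
So `result[-1]` = 20

Answer: 20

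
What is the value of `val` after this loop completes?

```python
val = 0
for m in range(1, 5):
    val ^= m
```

XOR of 1 to 4
`val` takes the values: 0 → 1 → 3 → 0 → 4

Answer: 4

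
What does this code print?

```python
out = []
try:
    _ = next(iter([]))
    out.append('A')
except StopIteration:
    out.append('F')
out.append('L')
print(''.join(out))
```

Execution trace: 'F' (except StopIteration) → 'L' (after the try/except). Output: FL

Answer: FL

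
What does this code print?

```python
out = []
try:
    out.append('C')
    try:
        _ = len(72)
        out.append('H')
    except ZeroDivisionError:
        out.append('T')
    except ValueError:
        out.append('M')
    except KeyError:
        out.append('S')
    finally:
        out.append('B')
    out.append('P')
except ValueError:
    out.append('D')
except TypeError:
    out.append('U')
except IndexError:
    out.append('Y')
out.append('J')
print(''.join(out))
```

Execution trace: 'C' (try body) → 'B' (inner finally) → 'U' (except TypeError) → 'J' (after the try/except). Output: CBUJ

Answer: CBUJ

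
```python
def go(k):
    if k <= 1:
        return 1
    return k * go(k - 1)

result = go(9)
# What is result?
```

go(9) = 9 * 8 * 7 * 6 * 5 * 4 * 3 * 2 * 1 = 362880

Answer: 362880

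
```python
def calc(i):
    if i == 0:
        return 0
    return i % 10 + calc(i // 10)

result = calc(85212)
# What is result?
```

Sum of digits of 85212: 2 + 1 + 2 + 5 + 8 = 18

Answer: 18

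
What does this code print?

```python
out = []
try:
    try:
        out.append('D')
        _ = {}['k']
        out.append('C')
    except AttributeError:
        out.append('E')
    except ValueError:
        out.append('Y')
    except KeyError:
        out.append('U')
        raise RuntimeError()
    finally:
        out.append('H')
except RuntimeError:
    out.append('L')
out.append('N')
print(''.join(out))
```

Execution trace: 'D' (inner try body) → 'U' (inner except KeyError) → 'H' (inner finally) → 'L' (outer except RuntimeError) → 'N' (after the try/except). Output: DUHLN

Answer: DUHLN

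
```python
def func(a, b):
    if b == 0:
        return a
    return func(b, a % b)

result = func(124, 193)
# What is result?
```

func(124, 193) -> func(193, 124) -> func(124, 69) -> func(69, 55) -> func(55, 14) -> func(14, 13) -> func(13, 1) -> func(1, 0) -> 1

Answer: 1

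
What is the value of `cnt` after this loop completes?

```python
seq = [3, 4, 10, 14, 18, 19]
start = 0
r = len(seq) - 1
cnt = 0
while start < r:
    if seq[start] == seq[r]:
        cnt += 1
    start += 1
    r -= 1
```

Count matching pairs from ends
`cnt` takes the values: 0

Answer: 0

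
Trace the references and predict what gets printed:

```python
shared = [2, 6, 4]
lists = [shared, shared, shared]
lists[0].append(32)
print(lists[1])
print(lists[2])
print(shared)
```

Key concept: list of same reference.
Step by step:
`shared = [2, 6, 4]` → shared = [2, 6, 4]
`lists = [shared, shared, shared]` → lists = [[2, 6, 4], [2, 6, 4], [2, 6, 4]]
`lists[0].append(32)` → shared = [2, 6, 4, 32]; lists = [[2, 6, 4, 32], [2, 6, 4, 32], [2, 6, 4, 32]]
`print(lists[1])` → prints [2, 6, 4, 32]
`print(lists[2])` → prints [2, 6, 4, 32]
`print(shared)` → prints [2, 6, 4, 32]

Answer:
[2, 6, 4, 32]
[2, 6, 4, 32]
[2, 6, 4, 32]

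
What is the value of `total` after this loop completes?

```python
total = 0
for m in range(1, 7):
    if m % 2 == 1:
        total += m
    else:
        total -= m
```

Add odd, subtract even
`total` takes the values: 0 → 1 → -1 → 2 → -2 → 3 → -3

Answer: -3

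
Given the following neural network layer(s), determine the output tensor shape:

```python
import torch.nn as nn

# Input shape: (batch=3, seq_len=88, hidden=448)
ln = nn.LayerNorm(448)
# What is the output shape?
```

Input: (3, 88, 448) -> Output: (3, 88, 448)

Answer: (3, 88, 448)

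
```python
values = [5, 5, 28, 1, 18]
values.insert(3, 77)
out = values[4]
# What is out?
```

Trace:
`values = [5, 5, 28, 1, 18]` → values = [5, 5, 28, 1, 18]
`values.insert(3, 77)` → values = [5, 5, 28, 77, 1, 18]
`out = values[4]` → out = 1
So out = 1

Answer: 1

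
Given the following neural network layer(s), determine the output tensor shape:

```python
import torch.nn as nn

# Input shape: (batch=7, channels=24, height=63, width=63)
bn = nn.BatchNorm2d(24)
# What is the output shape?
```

Input: (7, 24, 63, 63) -> Output: (7, 24, 63, 63)

Answer: (7, 24, 63, 63)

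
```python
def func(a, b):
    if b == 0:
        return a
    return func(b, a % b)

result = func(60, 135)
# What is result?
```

func(60, 135) -> func(135, 60) -> func(60, 15) -> func(15, 0) -> 15

Answer: 15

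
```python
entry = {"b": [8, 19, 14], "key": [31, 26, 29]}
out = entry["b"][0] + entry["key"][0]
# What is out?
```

Trace:
`entry = {"b": [8, 19, 14], "key": [31, 26, 29]}` → entry = {'b': [8, 19, 14], 'key': [31, 26, 29]}
`out = entry["b"][0] + entry["key"][0]` → out = 39
So out = 39

Answer: 39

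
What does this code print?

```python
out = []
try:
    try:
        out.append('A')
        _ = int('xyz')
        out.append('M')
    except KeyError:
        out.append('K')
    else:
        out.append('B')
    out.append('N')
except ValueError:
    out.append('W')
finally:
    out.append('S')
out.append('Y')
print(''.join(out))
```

Execution trace: 'A' (inner try body) → 'W' (except ValueError) → 'S' (finally) → 'Y' (after the try/except). Output: AWSY

Answer: AWSY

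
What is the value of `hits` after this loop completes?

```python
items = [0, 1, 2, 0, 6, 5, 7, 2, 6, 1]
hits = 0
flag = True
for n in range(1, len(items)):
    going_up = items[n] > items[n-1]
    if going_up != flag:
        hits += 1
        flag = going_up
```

Count direction changes in [0, 1, 2, 0, 6, 5, 7, 2, 6, 1]
`hits` takes the values: 0 → 1 → 2 → 3 → 4 → 5 → 6 → 7

Answer: 7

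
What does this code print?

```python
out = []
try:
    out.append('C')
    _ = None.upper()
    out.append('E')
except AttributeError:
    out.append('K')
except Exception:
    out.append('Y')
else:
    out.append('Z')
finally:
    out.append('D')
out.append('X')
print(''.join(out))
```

Execution trace: 'C' (try body) → 'K' (except AttributeError) → 'D' (finally) → 'X' (after the try/except). Output: CKDX

Answer: CKDX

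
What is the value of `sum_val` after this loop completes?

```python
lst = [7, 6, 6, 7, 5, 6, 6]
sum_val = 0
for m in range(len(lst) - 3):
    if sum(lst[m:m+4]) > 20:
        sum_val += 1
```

Count windows with sum > 20
`sum_val` takes the values: 0 → 1 → 2 → 3 → 4

Answer: 4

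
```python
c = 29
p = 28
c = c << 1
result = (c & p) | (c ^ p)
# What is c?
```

Trace:
`c = 29` → c = 29
`p = 28` → p = 28
`c = c << 1` → c = 58
`result = (c & p) | (c ^ p)` → result = 62
So c = 58

Answer: 58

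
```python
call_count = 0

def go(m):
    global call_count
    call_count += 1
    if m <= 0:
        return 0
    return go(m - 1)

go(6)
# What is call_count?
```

Linear recursion stepping by 1: 7 calls from m=6 down to ≤0.

Answer: 7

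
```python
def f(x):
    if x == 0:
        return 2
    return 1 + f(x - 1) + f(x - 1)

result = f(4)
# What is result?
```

f(x) = 1 + 2·f(x-1), f(0)=2. Closed form: (2+1)·2^4 - 1 = 47.

Answer: 47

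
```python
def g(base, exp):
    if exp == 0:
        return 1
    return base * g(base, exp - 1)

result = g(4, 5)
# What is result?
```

g(4, 5) = 4 * 4 * 4 * 4 * 4 = 1024

Answer: 1024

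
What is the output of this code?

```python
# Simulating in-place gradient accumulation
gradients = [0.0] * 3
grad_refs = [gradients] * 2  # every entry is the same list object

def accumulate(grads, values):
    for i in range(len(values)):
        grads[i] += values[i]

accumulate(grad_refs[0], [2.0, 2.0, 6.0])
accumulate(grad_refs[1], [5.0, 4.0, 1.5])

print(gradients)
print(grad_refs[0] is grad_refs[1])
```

Key concept: gradient accumulation aliasing.
Step by step:
`gradients = [0.0] * 3` → gradients = [0.0, 0.0, 0.0]
`grad_refs = [gradients] * 2` → grad_refs = [[0.0, 0.0, 0.0], [0.0, 0.0, 0.0]]
`accumulate(grad_refs[0], [2.0, 2.0, 6.0])` → gradients = [2.0, 2.0, 6.0]; grad_refs = [[2.0, 2.0, 6.0], [2.0, 2.0, 6.0]]
`accumulate(grad_refs[1], [5.0, 4.0, 1.5])` → gradients = [7.0, 6.0, 7.5]; grad_refs = [[7.0, 6.0, 7.5], [7.0, 6.0, 7.5]]
`print(gradients)` → prints [7.0, 6.0, 7.5]
`print(grad_refs[0] is grad_refs[1])` → prints True

Answer:
[7.0, 6.0, 7.5]
True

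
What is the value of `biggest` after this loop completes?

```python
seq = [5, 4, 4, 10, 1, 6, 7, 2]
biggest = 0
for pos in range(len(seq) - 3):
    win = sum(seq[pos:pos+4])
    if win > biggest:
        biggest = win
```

Max sum of 4-element window in [5, 4, 4, 10, 1, 6, 7, 2]
`biggest` takes the values: 0 → 23 → 24

Answer: 24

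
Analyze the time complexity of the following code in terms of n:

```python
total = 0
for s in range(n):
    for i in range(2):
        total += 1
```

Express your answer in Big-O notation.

Each loop level contributes: n × 1. Multiplying the contributions gives O(n).

Answer: O(n)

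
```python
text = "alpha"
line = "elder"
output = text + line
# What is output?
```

Trace:
`text = "alpha"` → text = 'alpha'
`line = "elder"` → line = 'elder'
`output = text + line` → output = 'alphaelder'
So output = 'alphaelder'

Answer: 'alphaelder'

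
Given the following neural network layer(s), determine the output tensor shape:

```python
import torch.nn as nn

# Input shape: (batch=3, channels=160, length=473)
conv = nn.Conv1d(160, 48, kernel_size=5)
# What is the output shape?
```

Input: (3, 160, 473) -> Output: (3, 48, 469)

Answer: (3, 48, 469)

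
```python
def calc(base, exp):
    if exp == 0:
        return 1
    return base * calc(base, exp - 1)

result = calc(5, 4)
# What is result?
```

calc(5, 4) = 5 * 5 * 5 * 5 = 625

Answer: 625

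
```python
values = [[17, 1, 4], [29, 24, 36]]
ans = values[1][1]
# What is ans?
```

Trace:
`values = [[17, 1, 4], [29, 24, 36]]` → values = [[17, 1, 4], [29, 24, 36]]
`ans = values[1][1]` → ans = 24
So ans = 24

Answer: 24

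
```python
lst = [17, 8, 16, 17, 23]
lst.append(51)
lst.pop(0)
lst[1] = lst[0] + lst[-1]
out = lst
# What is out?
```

Trace:
`lst = [17, 8, 16, 17, 23]` → lst = [17, 8, 16, 17, 23]
`lst.append(51)` → lst = [17, 8, 16, 17, 23, 51]
`lst.pop(0)` → lst = [8, 16, 17, 23, 51]
`lst[1] = lst[0] + lst[-1]` → lst = [8, 59, 17, 23, 51]
`out = lst` → out = [8, 59, 17, 23, 51]
So out = [8, 59, 17, 23, 51]

Answer: [8, 59, 17, 23, 51]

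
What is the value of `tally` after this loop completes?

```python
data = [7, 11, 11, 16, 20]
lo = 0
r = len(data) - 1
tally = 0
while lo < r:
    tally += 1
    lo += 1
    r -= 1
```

Iterations until pointers meet (list length 5)
`tally` takes the values: 0 → 1 → 2

Answer: 2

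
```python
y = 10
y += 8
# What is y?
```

Trace:
`y = 10` → y = 10
`y += 8` → y = 18
So y = 18

Answer: 18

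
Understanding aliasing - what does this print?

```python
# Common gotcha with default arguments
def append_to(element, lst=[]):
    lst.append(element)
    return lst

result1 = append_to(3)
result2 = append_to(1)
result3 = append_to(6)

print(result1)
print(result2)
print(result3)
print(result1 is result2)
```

Key concept: mutable default argument gotcha.
Step by step:
`result1 = append_to(3)` → result1 = [3]
`result2 = append_to(1)` → result1 = [3, 1] (same object as result2); result2 = [3, 1] (same object as result1)
`result3 = append_to(6)` → result1 = [3, 1, 6] (same object as result2, result3); result2 = [3, 1, 6] (same object as result1, result3); result3 = [3, 1, 6] (same object as result1, result2)
`print(result1)` → prints [3, 1, 6]
`print(result2)` → prints [3, 1, 6]
`print(result3)` → prints [3, 1, 6]
`print(result1 is result2)` → prints True

Answer:
[3, 1, 6]
[3, 1, 6]
[3, 1, 6]
True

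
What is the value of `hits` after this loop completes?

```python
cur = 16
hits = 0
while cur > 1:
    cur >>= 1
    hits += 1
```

Count right shifts until 1
`hits` takes the values: 0 → 1 → 2 → 3 → 4

Answer: 4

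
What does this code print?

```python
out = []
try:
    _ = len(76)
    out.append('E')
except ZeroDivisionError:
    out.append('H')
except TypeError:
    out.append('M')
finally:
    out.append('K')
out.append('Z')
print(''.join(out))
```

Execution trace: 'M' (except TypeError) → 'K' (finally) → 'Z' (after the try/except). Output: MKZ

Answer: MKZ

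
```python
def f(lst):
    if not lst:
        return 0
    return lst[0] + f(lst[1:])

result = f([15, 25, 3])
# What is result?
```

15 + 25 + 3 + 0 = 43

Answer: 43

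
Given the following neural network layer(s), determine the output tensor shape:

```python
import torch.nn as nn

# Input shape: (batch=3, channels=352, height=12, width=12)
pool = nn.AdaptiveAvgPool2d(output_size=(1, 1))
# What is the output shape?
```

Input: (3, 352, 12, 12) -> Output: (3, 352, 1, 1)

Answer: (3, 352, 1, 1)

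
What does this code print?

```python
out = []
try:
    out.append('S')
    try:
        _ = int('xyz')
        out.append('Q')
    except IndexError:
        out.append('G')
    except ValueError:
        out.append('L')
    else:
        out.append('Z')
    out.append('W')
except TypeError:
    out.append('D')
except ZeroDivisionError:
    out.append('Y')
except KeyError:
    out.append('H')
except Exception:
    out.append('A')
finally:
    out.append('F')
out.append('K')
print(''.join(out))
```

Execution trace: 'S' (try body) → 'L' (inner except ValueError) → 'W' (try body, no exception) → 'F' (finally) → 'K' (after the try/except). Output: SLWFK

Answer: SLWFK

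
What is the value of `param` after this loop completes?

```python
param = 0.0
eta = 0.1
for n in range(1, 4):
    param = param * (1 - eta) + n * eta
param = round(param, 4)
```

Moving average with lr=0.1
`param` takes the values: 0.0 → 0.1 → 0.29 → 0.561

Answer: 0.561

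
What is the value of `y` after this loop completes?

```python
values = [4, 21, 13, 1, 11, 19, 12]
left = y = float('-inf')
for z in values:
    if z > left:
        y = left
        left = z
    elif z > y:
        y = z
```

Second largest (with repeats) in [4, 21, 13, 1, 11, 19, 12]
`y` takes the values: -inf → 4 → 13 → 19

Answer: 19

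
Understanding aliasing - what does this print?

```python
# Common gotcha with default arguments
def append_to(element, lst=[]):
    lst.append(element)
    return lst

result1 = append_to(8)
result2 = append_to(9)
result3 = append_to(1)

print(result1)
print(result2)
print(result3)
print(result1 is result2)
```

Key concept: mutable default argument gotcha.
Step by step:
`result1 = append_to(8)` → result1 = [8]
`result2 = append_to(9)` → result1 = [8, 9] (same object as result2); result2 = [8, 9] (same object as result1)
`result3 = append_to(1)` → result1 = [8, 9, 1] (same object as result2, result3); result2 = [8, 9, 1] (same object as result1, result3); result3 = [8, 9, 1] (same object as result1, result2)
`print(result1)` → prints [8, 9, 1]
`print(result2)` → prints [8, 9, 1]
`print(result3)` → prints [8, 9, 1]
`print(result1 is result2)` → prints True

Answer:
[8, 9, 1]
[8, 9, 1]
[8, 9, 1]
True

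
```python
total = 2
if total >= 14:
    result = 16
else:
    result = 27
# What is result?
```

Trace:
`total = 2` → total = 2
`if total >= 14: ...` → total >= 14 is False, take else branch → result = 27
So result = 27

Answer: 27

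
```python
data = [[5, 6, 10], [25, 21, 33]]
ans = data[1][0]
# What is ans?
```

Trace:
`data = [[5, 6, 10], [25, 21, 33]]` → data = [[5, 6, 10], [25, 21, 33]]
`ans = data[1][0]` → ans = 25
So ans = 25

Answer: 25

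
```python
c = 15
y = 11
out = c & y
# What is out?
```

Trace:
`c = 15` → c = 15
`y = 11` → y = 11
`out = c & y` → out = 11
So out = 11

Answer: 11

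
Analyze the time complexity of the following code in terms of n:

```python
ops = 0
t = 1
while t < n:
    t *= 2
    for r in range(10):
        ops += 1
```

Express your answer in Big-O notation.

Each loop level contributes: log n × 1. Multiplying the contributions gives O(log n).

Answer: O(log n)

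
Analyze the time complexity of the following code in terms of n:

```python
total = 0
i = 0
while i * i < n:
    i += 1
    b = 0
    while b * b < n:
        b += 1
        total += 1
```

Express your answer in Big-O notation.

Each loop level contributes: √n × √n. Multiplying the contributions gives O(n).

Answer: O(n)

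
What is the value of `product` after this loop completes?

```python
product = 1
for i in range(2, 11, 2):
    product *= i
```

Product of even numbers 2 to 10
`product` takes the values: 1 → 2 → 8 → 48 → 384 → 3840

Answer: 3840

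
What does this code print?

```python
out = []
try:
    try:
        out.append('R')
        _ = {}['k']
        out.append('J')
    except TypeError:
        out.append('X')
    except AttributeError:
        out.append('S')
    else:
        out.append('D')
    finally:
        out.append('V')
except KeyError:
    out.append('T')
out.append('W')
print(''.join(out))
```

Execution trace: 'R' (try body) → 'V' (finally) → 'T' (outer except KeyError) → 'W' (after the try/except). Output: RVTW

Answer: RVTW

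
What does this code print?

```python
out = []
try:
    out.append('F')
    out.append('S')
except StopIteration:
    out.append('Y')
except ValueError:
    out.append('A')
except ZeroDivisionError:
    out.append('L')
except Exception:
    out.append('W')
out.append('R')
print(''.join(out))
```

Execution trace: 'F' (try body) → 'S' (try body, no exception) → 'R' (after the try/except). Output: FSR

Answer: FSR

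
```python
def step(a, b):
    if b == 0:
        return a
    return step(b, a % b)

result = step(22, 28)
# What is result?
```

step(22, 28) -> step(28, 22) -> step(22, 6) -> step(6, 4) -> step(4, 2) -> step(2, 0) -> 2

Answer: 2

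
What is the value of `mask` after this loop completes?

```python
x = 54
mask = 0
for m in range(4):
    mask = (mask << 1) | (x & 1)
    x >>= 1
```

Reverse lowest 4 bits of 54
`mask` takes the values: 0 → 1 → 3 → 6

Answer: 6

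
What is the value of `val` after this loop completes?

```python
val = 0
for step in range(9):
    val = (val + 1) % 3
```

Increment mod 3, 9 times = 0
`val` takes the values: 0 → 1 → 2 → 0 → 1 → 2 → 0 → 1 → 2 → 0

Answer: 0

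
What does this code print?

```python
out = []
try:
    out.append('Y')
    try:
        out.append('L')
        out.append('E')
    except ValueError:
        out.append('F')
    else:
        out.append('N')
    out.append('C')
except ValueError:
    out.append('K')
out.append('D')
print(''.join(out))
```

Execution trace: 'Y' (try body) → 'L' (inner try body) → 'E' (inner try body, no exception) → 'N' (inner else) → 'C' (try body, no exception) → 'D' (after the try/except). Output: YLENCD

Answer: YLENCD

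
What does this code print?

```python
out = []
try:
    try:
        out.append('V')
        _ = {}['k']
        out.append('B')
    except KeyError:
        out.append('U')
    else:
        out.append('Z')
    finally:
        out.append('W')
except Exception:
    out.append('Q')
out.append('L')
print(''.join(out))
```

Execution trace: 'V' (inner try body) → 'U' (inner except KeyError) → 'W' (inner finally) → 'L' (after the try/except). Output: VUWL

Answer: VUWL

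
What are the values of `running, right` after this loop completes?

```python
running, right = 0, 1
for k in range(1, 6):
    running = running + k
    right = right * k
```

Sum and factorial of 1 to 5
`running, right` takes the values: (0, 1) → (1, 1) → (3, 1) → (3, 2) → (6, 2) → (6, 6) → (10, 6) → (10, 24) → (15, 24) → (15, 120)

Answer: 15, 120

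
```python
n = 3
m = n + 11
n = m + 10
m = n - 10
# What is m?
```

Trace:
`n = 3` → n = 3
`m = n + 11` → m = 14
`n = m + 10` → n = 24
`m = n - 10` → m = 14
So m = 14

Answer: 14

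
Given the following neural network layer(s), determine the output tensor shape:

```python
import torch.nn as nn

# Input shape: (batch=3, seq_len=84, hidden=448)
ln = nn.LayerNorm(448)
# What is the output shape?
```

Input: (3, 84, 448) -> Output: (3, 84, 448)

Answer: (3, 84, 448)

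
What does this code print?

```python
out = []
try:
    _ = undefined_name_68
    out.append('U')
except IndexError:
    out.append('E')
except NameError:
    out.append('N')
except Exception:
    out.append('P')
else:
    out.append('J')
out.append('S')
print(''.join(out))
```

Execution trace: 'N' (except NameError) → 'S' (after the try/except). Output: NS

Answer: NS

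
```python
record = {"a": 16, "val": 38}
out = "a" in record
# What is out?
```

Trace:
`record = {"a": 16, "val": 38}` → record = {'a': 16, 'val': 38}
`out = "a" in record` → out = True
So out = True

Answer: True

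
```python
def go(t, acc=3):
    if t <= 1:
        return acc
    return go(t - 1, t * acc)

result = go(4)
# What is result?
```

Accumulator trace (n, acc): (4, 3) -> (3, 12) -> (2, 36) -> (1, 72) -> return 72

Answer: 72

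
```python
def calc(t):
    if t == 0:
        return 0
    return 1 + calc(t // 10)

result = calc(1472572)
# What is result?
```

Count of digits of 1472572: 7

Answer: 7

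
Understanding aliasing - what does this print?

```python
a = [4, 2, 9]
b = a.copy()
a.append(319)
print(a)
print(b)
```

Key concept: list.copy() creates independent copy.
Step by step:
`a = [4, 2, 9]` → a = [4, 2, 9]
`b = a.copy()` → b = [4, 2, 9]
`a.append(319)` → a = [4, 2, 9, 319]
`print(a)` → prints [4, 2, 9, 319]
`print(b)` → prints [4, 2, 9]

Answer:
[4, 2, 9, 319]
[4, 2, 9]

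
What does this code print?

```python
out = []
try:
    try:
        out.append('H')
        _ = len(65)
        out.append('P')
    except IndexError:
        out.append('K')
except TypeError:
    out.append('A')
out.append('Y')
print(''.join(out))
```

Execution trace: 'H' (try body) → 'A' (outer except TypeError) → 'Y' (after the try/except). Output: HAY

Answer: HAY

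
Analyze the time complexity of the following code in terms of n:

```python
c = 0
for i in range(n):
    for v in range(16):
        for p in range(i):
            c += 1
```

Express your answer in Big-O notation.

Each loop level contributes: n × 1 × n. Multiplying the contributions gives O(n^2).

Answer: O(n^2)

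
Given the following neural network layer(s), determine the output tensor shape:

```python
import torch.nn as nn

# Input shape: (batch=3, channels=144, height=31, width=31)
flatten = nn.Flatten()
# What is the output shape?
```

Input: (3, 144, 31, 31) -> Output: (3, 138384)

Answer: (3, 138384)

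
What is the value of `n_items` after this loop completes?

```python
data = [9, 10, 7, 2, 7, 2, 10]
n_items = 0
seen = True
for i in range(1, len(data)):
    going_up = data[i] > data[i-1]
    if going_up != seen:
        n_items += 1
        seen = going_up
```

Count direction changes in [9, 10, 7, 2, 7, 2, 10]
`n_items` takes the values: 0 → 1 → 2 → 3 → 4

Answer: 4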